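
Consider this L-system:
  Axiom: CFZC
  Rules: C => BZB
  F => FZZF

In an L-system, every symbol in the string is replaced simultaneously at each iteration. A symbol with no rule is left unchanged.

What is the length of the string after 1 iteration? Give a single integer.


Step 0: length = 4
Step 1: length = 11

Answer: 11


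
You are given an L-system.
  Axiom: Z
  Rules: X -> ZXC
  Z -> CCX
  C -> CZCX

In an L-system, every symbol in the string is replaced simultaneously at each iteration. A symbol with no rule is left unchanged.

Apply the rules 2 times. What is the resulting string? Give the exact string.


Step 0: Z
Step 1: CCX
Step 2: CZCXCZCXZXC

Answer: CZCXCZCXZXC


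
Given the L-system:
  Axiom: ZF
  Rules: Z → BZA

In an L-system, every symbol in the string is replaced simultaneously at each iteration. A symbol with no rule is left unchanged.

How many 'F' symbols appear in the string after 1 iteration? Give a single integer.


Answer: 1

Derivation:
Step 0: ZF  (1 'F')
Step 1: BZAF  (1 'F')


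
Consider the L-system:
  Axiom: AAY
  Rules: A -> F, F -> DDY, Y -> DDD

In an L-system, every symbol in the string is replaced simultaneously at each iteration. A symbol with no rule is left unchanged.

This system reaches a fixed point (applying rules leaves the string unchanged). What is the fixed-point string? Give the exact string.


Step 0: AAY
Step 1: FFDDD
Step 2: DDYDDYDDD
Step 3: DDDDDDDDDDDDD
Step 4: DDDDDDDDDDDDD  (unchanged — fixed point at step 3)

Answer: DDDDDDDDDDDDD


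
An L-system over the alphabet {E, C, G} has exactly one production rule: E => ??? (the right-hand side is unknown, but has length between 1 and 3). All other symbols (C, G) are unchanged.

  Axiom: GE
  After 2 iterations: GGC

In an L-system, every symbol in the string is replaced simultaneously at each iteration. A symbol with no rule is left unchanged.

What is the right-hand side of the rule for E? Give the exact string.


Trying E => GC:
  Step 0: GE
  Step 1: GGC
  Step 2: GGC
Matches the given result.

Answer: GC


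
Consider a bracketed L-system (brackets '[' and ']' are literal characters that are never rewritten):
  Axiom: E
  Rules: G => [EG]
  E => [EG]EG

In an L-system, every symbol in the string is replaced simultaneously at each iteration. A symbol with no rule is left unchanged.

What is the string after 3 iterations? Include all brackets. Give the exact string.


Step 0: E
Step 1: [EG]EG
Step 2: [[EG]EG[EG]][EG]EG[EG]
Step 3: [[[EG]EG[EG]][EG]EG[EG][[EG]EG[EG]]][[EG]EG[EG]][EG]EG[EG][[EG]EG[EG]]

Answer: [[[EG]EG[EG]][EG]EG[EG][[EG]EG[EG]]][[EG]EG[EG]][EG]EG[EG][[EG]EG[EG]]


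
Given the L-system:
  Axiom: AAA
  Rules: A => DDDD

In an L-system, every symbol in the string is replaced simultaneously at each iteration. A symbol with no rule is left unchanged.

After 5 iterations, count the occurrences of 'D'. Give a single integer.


Answer: 12

Derivation:
Step 0: AAA  (0 'D')
Step 1: DDDDDDDDDDDD  (12 'D')
Step 2: DDDDDDDDDDDD  (12 'D')
Step 3: DDDDDDDDDDDD  (12 'D')
Step 4: DDDDDDDDDDDD  (12 'D')
Step 5: DDDDDDDDDDDD  (12 'D')


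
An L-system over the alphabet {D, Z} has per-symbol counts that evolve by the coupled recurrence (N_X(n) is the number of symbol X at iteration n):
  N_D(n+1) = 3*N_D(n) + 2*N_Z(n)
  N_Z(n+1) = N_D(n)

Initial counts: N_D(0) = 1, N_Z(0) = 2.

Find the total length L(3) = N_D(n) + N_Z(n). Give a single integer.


Answer: 106

Derivation:
Step 0: N_D=1, N_Z=2, L=3
Step 1: N_D=7, N_Z=1, L=8
Step 2: N_D=23, N_Z=7, L=30
Step 3: N_D=83, N_Z=23, L=106


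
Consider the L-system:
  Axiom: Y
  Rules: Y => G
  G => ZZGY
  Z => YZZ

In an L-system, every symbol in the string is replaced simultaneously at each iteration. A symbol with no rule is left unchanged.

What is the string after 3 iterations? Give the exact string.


Step 0: Y
Step 1: G
Step 2: ZZGY
Step 3: YZZYZZZZGYG

Answer: YZZYZZZZGYG


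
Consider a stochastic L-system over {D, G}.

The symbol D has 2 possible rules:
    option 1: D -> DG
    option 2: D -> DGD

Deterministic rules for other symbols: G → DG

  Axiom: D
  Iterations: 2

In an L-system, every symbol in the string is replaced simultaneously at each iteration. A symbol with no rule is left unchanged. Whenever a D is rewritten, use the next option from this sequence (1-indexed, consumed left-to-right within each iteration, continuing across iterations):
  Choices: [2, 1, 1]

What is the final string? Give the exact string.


Step 0: D
Step 1: DGD  (used choices [2])
Step 2: DGDGDG  (used choices [1, 1])

Answer: DGDGDG


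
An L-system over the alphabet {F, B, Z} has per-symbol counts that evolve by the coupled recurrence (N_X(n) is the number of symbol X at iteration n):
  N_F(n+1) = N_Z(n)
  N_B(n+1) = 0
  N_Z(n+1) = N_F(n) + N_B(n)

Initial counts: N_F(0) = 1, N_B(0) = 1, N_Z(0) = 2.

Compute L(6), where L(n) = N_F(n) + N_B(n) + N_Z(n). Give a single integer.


Answer: 4

Derivation:
Step 0: N_F=1, N_B=1, N_Z=2, L=4
Step 1: N_F=2, N_B=0, N_Z=2, L=4
Step 2: N_F=2, N_B=0, N_Z=2, L=4
Step 3: N_F=2, N_B=0, N_Z=2, L=4
Step 4: N_F=2, N_B=0, N_Z=2, L=4
Step 5: N_F=2, N_B=0, N_Z=2, L=4
Step 6: N_F=2, N_B=0, N_Z=2, L=4


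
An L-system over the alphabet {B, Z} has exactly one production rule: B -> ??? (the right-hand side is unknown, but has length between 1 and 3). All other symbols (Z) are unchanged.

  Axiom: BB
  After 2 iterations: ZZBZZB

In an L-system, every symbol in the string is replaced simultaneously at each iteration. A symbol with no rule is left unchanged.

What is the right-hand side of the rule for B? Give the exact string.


Answer: ZB

Derivation:
Trying B -> ZB:
  Step 0: BB
  Step 1: ZBZB
  Step 2: ZZBZZB
Matches the given result.


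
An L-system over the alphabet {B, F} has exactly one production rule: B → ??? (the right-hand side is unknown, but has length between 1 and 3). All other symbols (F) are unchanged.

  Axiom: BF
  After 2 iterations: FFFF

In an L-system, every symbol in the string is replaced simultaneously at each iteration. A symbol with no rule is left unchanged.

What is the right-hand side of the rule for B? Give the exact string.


Answer: FFF

Derivation:
Trying B → FFF:
  Step 0: BF
  Step 1: FFFF
  Step 2: FFFF
Matches the given result.


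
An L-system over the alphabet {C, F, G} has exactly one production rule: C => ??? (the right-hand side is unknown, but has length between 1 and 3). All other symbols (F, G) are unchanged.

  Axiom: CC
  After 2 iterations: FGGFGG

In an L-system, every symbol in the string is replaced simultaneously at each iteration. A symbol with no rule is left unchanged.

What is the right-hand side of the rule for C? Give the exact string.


Trying C => FGG:
  Step 0: CC
  Step 1: FGGFGG
  Step 2: FGGFGG
Matches the given result.

Answer: FGG


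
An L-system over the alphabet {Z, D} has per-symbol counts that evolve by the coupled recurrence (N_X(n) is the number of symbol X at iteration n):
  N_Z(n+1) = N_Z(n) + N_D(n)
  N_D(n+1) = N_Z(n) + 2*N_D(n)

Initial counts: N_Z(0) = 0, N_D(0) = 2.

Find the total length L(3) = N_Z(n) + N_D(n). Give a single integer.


Step 0: N_Z=0, N_D=2, L=2
Step 1: N_Z=2, N_D=4, L=6
Step 2: N_Z=6, N_D=10, L=16
Step 3: N_Z=16, N_D=26, L=42

Answer: 42


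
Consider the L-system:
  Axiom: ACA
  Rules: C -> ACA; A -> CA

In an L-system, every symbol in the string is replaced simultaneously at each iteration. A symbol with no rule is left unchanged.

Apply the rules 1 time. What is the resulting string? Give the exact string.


Answer: CAACACA

Derivation:
Step 0: ACA
Step 1: CAACACA


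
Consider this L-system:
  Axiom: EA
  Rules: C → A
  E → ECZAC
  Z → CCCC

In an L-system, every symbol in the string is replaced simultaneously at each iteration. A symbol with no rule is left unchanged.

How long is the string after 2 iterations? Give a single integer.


Step 0: length = 2
Step 1: length = 6
Step 2: length = 13

Answer: 13


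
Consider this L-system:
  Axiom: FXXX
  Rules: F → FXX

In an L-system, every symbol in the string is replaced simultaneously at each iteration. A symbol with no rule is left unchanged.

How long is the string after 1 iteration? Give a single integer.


Answer: 6

Derivation:
Step 0: length = 4
Step 1: length = 6


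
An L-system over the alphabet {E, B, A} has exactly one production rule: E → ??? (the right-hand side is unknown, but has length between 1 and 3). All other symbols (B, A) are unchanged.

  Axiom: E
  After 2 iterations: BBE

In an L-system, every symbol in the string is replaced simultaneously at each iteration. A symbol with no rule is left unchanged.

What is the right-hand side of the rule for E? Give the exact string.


Trying E → BE:
  Step 0: E
  Step 1: BE
  Step 2: BBE
Matches the given result.

Answer: BE


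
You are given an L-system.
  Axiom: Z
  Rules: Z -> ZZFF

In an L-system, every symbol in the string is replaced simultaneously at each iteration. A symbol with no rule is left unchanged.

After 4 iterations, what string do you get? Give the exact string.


Answer: ZZFFZZFFFFZZFFZZFFFFFFZZFFZZFFFFZZFFZZFFFFFFFF

Derivation:
Step 0: Z
Step 1: ZZFF
Step 2: ZZFFZZFFFF
Step 3: ZZFFZZFFFFZZFFZZFFFFFF
Step 4: ZZFFZZFFFFZZFFZZFFFFFFZZFFZZFFFFZZFFZZFFFFFFFF


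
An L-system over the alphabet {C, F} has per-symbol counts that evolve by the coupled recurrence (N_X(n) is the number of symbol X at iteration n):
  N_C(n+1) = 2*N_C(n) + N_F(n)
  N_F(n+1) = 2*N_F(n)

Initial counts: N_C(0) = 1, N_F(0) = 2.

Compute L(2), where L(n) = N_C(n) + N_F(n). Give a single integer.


Step 0: N_C=1, N_F=2, L=3
Step 1: N_C=4, N_F=4, L=8
Step 2: N_C=12, N_F=8, L=20

Answer: 20


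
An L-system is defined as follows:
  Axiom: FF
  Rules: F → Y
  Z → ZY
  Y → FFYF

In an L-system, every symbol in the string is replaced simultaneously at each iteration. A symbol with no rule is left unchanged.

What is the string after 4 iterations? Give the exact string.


Answer: FFYFFFYFYYFFYFYFFYFFFYFFFYFYYFFYFYFFYF

Derivation:
Step 0: FF
Step 1: YY
Step 2: FFYFFFYF
Step 3: YYFFYFYYYFFYFY
Step 4: FFYFFFYFYYFFYFYFFYFFFYFFFYFYYFFYFYFFYF


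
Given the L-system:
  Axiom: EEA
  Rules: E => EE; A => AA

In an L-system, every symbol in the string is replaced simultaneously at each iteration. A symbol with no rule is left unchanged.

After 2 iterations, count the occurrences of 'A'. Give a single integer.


Answer: 4

Derivation:
Step 0: EEA  (1 'A')
Step 1: EEEEAA  (2 'A')
Step 2: EEEEEEEEAAAA  (4 'A')


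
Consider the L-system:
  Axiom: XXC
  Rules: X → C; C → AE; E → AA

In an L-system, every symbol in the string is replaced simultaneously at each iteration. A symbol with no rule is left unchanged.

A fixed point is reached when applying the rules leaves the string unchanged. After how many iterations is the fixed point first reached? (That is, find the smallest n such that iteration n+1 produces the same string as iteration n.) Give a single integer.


Answer: 3

Derivation:
Step 0: XXC
Step 1: CCAE
Step 2: AEAEAAA
Step 3: AAAAAAAAA
Step 4: AAAAAAAAA  (unchanged — fixed point at step 3)


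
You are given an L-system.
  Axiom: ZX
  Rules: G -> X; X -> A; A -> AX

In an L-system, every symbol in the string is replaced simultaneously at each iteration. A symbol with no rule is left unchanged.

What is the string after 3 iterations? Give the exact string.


Step 0: ZX
Step 1: ZA
Step 2: ZAX
Step 3: ZAXA

Answer: ZAXA


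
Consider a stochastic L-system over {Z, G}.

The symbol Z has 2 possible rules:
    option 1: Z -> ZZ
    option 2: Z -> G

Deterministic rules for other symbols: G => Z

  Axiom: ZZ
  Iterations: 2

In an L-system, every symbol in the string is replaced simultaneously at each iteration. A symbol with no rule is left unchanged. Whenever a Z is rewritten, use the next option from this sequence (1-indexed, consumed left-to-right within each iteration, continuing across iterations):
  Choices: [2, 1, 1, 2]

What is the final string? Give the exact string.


Step 0: ZZ
Step 1: GZZ  (used choices [2, 1])
Step 2: ZZZG  (used choices [1, 2])

Answer: ZZZG


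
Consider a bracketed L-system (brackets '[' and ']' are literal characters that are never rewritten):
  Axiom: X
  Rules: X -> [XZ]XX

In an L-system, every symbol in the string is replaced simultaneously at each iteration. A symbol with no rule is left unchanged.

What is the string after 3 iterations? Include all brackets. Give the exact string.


Answer: [[[XZ]XXZ][XZ]XX[XZ]XXZ][[XZ]XXZ][XZ]XX[XZ]XX[[XZ]XXZ][XZ]XX[XZ]XX

Derivation:
Step 0: X
Step 1: [XZ]XX
Step 2: [[XZ]XXZ][XZ]XX[XZ]XX
Step 3: [[[XZ]XXZ][XZ]XX[XZ]XXZ][[XZ]XXZ][XZ]XX[XZ]XX[[XZ]XXZ][XZ]XX[XZ]XX


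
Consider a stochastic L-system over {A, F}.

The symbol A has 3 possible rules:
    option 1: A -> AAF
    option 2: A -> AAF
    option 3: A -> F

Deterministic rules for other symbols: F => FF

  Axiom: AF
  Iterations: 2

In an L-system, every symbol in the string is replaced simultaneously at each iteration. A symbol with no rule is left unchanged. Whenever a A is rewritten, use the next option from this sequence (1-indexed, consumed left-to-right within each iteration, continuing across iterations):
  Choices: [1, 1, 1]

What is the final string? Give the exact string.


Answer: AAFAAFFFFFFF

Derivation:
Step 0: AF
Step 1: AAFFF  (used choices [1])
Step 2: AAFAAFFFFFFF  (used choices [1, 1])


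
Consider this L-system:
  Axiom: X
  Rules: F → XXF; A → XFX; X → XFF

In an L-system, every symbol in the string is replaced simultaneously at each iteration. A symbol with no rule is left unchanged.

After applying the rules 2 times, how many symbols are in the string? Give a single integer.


Answer: 9

Derivation:
Step 0: length = 1
Step 1: length = 3
Step 2: length = 9


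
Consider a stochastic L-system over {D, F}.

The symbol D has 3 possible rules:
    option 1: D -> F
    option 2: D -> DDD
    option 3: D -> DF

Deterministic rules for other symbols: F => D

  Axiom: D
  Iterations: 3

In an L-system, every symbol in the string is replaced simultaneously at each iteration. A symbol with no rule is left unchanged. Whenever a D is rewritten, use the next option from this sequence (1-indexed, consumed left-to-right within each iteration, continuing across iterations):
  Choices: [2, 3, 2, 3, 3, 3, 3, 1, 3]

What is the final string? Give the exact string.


Step 0: D
Step 1: DDD  (used choices [2])
Step 2: DFDDDDF  (used choices [3, 2, 3])
Step 3: DFDDFDFFDFD  (used choices [3, 3, 3, 1, 3])

Answer: DFDDFDFFDFD


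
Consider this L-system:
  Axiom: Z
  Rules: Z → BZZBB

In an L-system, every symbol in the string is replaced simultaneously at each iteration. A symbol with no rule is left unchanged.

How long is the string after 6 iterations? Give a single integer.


Answer: 253

Derivation:
Step 0: length = 1
Step 1: length = 5
Step 2: length = 13
Step 3: length = 29
Step 4: length = 61
Step 5: length = 125
Step 6: length = 253


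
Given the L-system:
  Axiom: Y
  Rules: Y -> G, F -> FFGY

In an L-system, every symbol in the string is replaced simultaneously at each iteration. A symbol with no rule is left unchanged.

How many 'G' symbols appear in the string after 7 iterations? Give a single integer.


Answer: 1

Derivation:
Step 0: Y  (0 'G')
Step 1: G  (1 'G')
Step 2: G  (1 'G')
Step 3: G  (1 'G')
Step 4: G  (1 'G')
Step 5: G  (1 'G')
Step 6: G  (1 'G')
Step 7: G  (1 'G')


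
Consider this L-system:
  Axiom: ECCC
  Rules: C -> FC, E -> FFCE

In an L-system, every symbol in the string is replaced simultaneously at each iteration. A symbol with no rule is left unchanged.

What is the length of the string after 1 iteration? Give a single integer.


Answer: 10

Derivation:
Step 0: length = 4
Step 1: length = 10


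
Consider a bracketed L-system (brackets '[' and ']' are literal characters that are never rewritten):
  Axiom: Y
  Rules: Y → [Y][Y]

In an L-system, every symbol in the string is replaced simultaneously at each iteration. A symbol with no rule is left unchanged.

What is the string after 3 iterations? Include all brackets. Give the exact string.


Answer: [[[Y][Y]][[Y][Y]]][[[Y][Y]][[Y][Y]]]

Derivation:
Step 0: Y
Step 1: [Y][Y]
Step 2: [[Y][Y]][[Y][Y]]
Step 3: [[[Y][Y]][[Y][Y]]][[[Y][Y]][[Y][Y]]]


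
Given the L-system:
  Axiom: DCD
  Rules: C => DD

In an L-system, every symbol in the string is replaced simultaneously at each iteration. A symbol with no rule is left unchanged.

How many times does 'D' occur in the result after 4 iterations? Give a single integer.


Answer: 4

Derivation:
Step 0: DCD  (2 'D')
Step 1: DDDD  (4 'D')
Step 2: DDDD  (4 'D')
Step 3: DDDD  (4 'D')
Step 4: DDDD  (4 'D')


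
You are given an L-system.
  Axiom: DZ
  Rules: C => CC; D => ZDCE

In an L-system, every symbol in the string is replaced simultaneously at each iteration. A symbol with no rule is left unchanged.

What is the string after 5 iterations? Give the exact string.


Answer: ZZZZZDCECCECCCCECCCCCCCCECCCCCCCCCCCCCCCCEZ

Derivation:
Step 0: DZ
Step 1: ZDCEZ
Step 2: ZZDCECCEZ
Step 3: ZZZDCECCECCCCEZ
Step 4: ZZZZDCECCECCCCECCCCCCCCEZ
Step 5: ZZZZZDCECCECCCCECCCCCCCCECCCCCCCCCCCCCCCCEZ


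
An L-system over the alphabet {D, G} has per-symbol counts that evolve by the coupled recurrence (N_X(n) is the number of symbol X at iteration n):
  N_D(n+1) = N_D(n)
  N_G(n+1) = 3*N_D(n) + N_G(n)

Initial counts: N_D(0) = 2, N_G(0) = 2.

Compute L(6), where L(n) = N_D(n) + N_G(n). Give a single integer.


Answer: 40

Derivation:
Step 0: N_D=2, N_G=2, L=4
Step 1: N_D=2, N_G=8, L=10
Step 2: N_D=2, N_G=14, L=16
Step 3: N_D=2, N_G=20, L=22
Step 4: N_D=2, N_G=26, L=28
Step 5: N_D=2, N_G=32, L=34
Step 6: N_D=2, N_G=38, L=40


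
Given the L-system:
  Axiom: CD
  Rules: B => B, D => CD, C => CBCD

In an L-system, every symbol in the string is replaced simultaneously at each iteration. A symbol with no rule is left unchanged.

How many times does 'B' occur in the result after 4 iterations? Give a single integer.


Step 0: CD  (0 'B')
Step 1: CBCDCD  (1 'B')
Step 2: CBCDBCBCDCDCBCDCD  (4 'B')
Step 3: CBCDBCBCDCDBCBCDBCBCDCDCBCDCDCBCDBCBCDCDCBCDCD  (12 'B')
Step 4: CBCDBCBCDCDBCBCDBCBCDCDCBCDCDBCBCDBCBCDCDBCBCDBCBCDCDCBCDCDCBCDBCBCDCDCBCDCDCBCDBCBCDCDBCBCDBCBCDCDCBCDCDCBCDBCBCDCDCBCDCD  (33 'B')

Answer: 33


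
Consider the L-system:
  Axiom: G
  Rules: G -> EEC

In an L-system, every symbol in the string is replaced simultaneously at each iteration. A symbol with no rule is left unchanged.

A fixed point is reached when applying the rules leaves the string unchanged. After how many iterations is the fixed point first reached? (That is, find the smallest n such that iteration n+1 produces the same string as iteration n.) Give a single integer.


Answer: 1

Derivation:
Step 0: G
Step 1: EEC
Step 2: EEC  (unchanged — fixed point at step 1)


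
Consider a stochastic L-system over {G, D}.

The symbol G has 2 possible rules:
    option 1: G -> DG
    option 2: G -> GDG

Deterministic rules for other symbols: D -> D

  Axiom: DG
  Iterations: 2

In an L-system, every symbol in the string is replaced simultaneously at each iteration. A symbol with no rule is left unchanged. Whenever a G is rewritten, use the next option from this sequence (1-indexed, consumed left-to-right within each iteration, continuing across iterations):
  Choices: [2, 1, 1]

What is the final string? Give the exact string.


Step 0: DG
Step 1: DGDG  (used choices [2])
Step 2: DDGDDG  (used choices [1, 1])

Answer: DDGDDG


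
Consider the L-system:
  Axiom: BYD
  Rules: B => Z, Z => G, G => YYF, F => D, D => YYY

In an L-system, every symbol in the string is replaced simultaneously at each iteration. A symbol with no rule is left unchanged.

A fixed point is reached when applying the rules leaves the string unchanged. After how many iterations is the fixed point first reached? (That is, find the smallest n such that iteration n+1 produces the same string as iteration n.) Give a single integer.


Answer: 5

Derivation:
Step 0: BYD
Step 1: ZYYYY
Step 2: GYYYY
Step 3: YYFYYYY
Step 4: YYDYYYY
Step 5: YYYYYYYYY
Step 6: YYYYYYYYY  (unchanged — fixed point at step 5)


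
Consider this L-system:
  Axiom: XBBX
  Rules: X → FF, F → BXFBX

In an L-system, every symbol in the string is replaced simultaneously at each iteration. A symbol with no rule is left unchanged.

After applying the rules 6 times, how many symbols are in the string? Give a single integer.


Step 0: length = 4
Step 1: length = 6
Step 2: length = 22
Step 3: length = 46
Step 4: length = 134
Step 5: length = 318
Step 6: length = 854

Answer: 854


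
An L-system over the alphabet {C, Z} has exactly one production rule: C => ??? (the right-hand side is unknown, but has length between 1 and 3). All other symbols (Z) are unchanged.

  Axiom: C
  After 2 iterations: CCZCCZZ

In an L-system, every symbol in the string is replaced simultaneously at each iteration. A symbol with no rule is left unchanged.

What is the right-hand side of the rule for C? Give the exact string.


Answer: CCZ

Derivation:
Trying C => CCZ:
  Step 0: C
  Step 1: CCZ
  Step 2: CCZCCZZ
Matches the given result.


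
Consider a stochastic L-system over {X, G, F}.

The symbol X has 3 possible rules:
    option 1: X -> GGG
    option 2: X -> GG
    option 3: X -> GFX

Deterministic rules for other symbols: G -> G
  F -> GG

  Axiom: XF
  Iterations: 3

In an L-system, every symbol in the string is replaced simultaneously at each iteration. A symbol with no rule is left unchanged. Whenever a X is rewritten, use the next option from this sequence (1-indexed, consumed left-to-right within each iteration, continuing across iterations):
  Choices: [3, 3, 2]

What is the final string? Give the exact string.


Answer: GGGGGGGGGG

Derivation:
Step 0: XF
Step 1: GFXGG  (used choices [3])
Step 2: GGGGFXGG  (used choices [3])
Step 3: GGGGGGGGGG  (used choices [2])


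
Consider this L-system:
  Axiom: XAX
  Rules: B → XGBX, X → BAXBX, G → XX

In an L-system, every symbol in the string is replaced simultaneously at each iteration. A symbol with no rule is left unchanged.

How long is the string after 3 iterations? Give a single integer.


Answer: 143

Derivation:
Step 0: length = 3
Step 1: length = 11
Step 2: length = 39
Step 3: length = 143


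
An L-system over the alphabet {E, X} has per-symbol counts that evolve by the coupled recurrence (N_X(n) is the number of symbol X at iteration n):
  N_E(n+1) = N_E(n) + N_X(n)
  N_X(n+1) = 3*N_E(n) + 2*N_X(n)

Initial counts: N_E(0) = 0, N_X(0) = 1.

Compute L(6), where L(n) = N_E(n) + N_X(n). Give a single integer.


Step 0: N_E=0, N_X=1, L=1
Step 1: N_E=1, N_X=2, L=3
Step 2: N_E=3, N_X=7, L=10
Step 3: N_E=10, N_X=23, L=33
Step 4: N_E=33, N_X=76, L=109
Step 5: N_E=109, N_X=251, L=360
Step 6: N_E=360, N_X=829, L=1189

Answer: 1189


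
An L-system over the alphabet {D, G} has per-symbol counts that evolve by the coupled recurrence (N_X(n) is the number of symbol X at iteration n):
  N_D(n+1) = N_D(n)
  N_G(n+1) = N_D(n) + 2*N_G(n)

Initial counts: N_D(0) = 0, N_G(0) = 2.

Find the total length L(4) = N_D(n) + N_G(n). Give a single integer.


Step 0: N_D=0, N_G=2, L=2
Step 1: N_D=0, N_G=4, L=4
Step 2: N_D=0, N_G=8, L=8
Step 3: N_D=0, N_G=16, L=16
Step 4: N_D=0, N_G=32, L=32

Answer: 32


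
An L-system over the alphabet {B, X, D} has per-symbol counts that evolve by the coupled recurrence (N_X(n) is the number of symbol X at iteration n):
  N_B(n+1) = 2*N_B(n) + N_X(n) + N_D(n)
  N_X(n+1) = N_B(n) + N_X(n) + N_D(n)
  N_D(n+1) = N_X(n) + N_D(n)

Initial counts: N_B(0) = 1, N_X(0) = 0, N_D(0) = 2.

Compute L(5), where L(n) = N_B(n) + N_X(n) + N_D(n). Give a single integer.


Step 0: N_B=1, N_X=0, N_D=2, L=3
Step 1: N_B=4, N_X=3, N_D=2, L=9
Step 2: N_B=13, N_X=9, N_D=5, L=27
Step 3: N_B=40, N_X=27, N_D=14, L=81
Step 4: N_B=121, N_X=81, N_D=41, L=243
Step 5: N_B=364, N_X=243, N_D=122, L=729

Answer: 729


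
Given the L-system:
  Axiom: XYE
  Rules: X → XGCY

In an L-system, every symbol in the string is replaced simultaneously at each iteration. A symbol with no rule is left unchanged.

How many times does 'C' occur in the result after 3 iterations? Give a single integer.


Step 0: XYE  (0 'C')
Step 1: XGCYYE  (1 'C')
Step 2: XGCYGCYYE  (2 'C')
Step 3: XGCYGCYGCYYE  (3 'C')

Answer: 3


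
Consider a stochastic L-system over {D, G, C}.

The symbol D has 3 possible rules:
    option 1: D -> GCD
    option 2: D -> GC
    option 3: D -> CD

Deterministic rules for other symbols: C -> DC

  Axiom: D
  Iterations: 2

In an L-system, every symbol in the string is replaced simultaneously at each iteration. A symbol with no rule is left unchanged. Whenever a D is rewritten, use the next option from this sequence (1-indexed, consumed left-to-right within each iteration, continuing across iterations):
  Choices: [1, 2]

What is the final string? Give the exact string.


Step 0: D
Step 1: GCD  (used choices [1])
Step 2: GDCGC  (used choices [2])

Answer: GDCGC


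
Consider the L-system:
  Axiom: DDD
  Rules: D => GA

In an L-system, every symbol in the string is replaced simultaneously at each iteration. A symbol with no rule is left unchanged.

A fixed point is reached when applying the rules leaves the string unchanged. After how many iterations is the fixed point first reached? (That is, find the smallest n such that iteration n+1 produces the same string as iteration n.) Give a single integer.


Answer: 1

Derivation:
Step 0: DDD
Step 1: GAGAGA
Step 2: GAGAGA  (unchanged — fixed point at step 1)


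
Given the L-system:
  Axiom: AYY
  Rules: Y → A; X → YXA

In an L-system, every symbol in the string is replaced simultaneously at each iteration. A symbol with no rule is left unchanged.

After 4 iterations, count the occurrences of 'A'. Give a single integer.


Answer: 3

Derivation:
Step 0: AYY  (1 'A')
Step 1: AAA  (3 'A')
Step 2: AAA  (3 'A')
Step 3: AAA  (3 'A')
Step 4: AAA  (3 'A')


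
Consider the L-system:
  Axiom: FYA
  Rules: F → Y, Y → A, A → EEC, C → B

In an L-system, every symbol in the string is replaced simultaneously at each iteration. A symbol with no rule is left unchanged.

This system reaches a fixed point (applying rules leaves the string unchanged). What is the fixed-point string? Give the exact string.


Step 0: FYA
Step 1: YAEEC
Step 2: AEECEEB
Step 3: EECEEBEEB
Step 4: EEBEEBEEB
Step 5: EEBEEBEEB  (unchanged — fixed point at step 4)

Answer: EEBEEBEEB


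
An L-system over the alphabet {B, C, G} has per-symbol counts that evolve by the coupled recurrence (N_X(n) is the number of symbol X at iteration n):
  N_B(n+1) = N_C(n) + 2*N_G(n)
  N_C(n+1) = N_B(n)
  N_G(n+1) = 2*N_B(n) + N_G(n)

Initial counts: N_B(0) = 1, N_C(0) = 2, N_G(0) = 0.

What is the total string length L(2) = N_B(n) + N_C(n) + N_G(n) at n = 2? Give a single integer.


Step 0: N_B=1, N_C=2, N_G=0, L=3
Step 1: N_B=2, N_C=1, N_G=2, L=5
Step 2: N_B=5, N_C=2, N_G=6, L=13

Answer: 13


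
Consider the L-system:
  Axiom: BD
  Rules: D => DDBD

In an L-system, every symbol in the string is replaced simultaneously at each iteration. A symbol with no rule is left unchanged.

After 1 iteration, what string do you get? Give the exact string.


Answer: BDDBD

Derivation:
Step 0: BD
Step 1: BDDBD


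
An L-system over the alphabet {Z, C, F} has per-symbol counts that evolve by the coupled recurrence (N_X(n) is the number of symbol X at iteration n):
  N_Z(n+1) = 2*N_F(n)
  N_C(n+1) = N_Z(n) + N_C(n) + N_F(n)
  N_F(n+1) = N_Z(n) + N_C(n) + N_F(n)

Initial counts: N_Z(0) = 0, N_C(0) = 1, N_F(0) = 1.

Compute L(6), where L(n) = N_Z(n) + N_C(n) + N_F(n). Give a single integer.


Answer: 896

Derivation:
Step 0: N_Z=0, N_C=1, N_F=1, L=2
Step 1: N_Z=2, N_C=2, N_F=2, L=6
Step 2: N_Z=4, N_C=6, N_F=6, L=16
Step 3: N_Z=12, N_C=16, N_F=16, L=44
Step 4: N_Z=32, N_C=44, N_F=44, L=120
Step 5: N_Z=88, N_C=120, N_F=120, L=328
Step 6: N_Z=240, N_C=328, N_F=328, L=896


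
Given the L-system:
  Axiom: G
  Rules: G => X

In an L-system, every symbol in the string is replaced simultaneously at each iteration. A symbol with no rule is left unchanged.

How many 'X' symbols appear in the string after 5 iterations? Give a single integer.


Step 0: G  (0 'X')
Step 1: X  (1 'X')
Step 2: X  (1 'X')
Step 3: X  (1 'X')
Step 4: X  (1 'X')
Step 5: X  (1 'X')

Answer: 1


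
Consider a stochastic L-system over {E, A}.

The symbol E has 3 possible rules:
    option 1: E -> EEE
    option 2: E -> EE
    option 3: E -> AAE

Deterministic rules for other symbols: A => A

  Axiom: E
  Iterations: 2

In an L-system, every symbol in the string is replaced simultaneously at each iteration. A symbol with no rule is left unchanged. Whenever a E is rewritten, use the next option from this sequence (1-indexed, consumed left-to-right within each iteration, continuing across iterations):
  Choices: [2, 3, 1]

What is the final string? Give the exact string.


Step 0: E
Step 1: EE  (used choices [2])
Step 2: AAEEEE  (used choices [3, 1])

Answer: AAEEEE


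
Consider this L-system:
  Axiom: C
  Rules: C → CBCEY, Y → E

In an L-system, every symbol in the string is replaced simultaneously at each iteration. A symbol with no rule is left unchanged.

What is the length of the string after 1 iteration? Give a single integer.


Step 0: length = 1
Step 1: length = 5

Answer: 5


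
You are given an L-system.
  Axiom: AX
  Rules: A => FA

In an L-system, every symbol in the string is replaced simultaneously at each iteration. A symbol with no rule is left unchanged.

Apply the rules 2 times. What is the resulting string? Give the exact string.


Answer: FFAX

Derivation:
Step 0: AX
Step 1: FAX
Step 2: FFAX


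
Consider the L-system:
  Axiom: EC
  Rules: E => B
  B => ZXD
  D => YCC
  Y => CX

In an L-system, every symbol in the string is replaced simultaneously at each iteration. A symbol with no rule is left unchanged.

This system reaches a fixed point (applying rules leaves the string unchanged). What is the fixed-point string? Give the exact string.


Step 0: EC
Step 1: BC
Step 2: ZXDC
Step 3: ZXYCCC
Step 4: ZXCXCCC
Step 5: ZXCXCCC  (unchanged — fixed point at step 4)

Answer: ZXCXCCC


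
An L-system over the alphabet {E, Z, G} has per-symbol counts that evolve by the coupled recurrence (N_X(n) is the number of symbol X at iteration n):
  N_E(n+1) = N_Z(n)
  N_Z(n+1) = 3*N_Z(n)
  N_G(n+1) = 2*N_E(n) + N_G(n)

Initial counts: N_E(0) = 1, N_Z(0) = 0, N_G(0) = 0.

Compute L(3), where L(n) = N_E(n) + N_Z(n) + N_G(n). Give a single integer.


Step 0: N_E=1, N_Z=0, N_G=0, L=1
Step 1: N_E=0, N_Z=0, N_G=2, L=2
Step 2: N_E=0, N_Z=0, N_G=2, L=2
Step 3: N_E=0, N_Z=0, N_G=2, L=2

Answer: 2


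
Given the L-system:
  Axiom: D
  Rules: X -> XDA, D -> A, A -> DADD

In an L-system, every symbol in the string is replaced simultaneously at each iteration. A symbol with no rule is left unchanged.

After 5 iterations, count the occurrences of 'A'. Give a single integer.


Step 0: D  (0 'A')
Step 1: A  (1 'A')
Step 2: DADD  (1 'A')
Step 3: ADADDAA  (4 'A')
Step 4: DADDADADDAADADDDADD  (7 'A')
Step 5: ADADDAADADDADADDAADADDDADDADADDAAADADDAA  (19 'A')

Answer: 19


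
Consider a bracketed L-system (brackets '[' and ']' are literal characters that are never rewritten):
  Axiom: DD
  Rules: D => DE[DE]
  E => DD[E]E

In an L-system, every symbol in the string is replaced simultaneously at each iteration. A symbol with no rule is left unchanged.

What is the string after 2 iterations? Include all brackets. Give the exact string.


Answer: DE[DE]DD[E]E[DE[DE]DD[E]E]DE[DE]DD[E]E[DE[DE]DD[E]E]

Derivation:
Step 0: DD
Step 1: DE[DE]DE[DE]
Step 2: DE[DE]DD[E]E[DE[DE]DD[E]E]DE[DE]DD[E]E[DE[DE]DD[E]E]


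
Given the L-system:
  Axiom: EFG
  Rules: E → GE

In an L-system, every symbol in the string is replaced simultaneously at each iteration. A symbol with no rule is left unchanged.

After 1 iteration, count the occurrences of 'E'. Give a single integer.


Answer: 1

Derivation:
Step 0: EFG  (1 'E')
Step 1: GEFG  (1 'E')


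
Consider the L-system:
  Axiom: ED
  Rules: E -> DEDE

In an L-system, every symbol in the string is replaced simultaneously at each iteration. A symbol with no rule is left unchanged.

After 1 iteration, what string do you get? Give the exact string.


Answer: DEDED

Derivation:
Step 0: ED
Step 1: DEDED


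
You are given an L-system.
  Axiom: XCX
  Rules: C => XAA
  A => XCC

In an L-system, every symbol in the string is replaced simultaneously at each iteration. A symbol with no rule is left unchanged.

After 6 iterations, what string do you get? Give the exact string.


Step 0: XCX
Step 1: XXAAX
Step 2: XXXCCXCCX
Step 3: XXXXAAXAAXXAAXAAX
Step 4: XXXXXCCXCCXXCCXCCXXXCCXCCXXCCXCCX
Step 5: XXXXXXAAXAAXXAAXAAXXXAAXAAXXAAXAAXXXXAAXAAXXAAXAAXXXAAXAAXXAAXAAX
Step 6: XXXXXXXCCXCCXXCCXCCXXXCCXCCXXCCXCCXXXXCCXCCXXCCXCCXXXCCXCCXXCCXCCXXXXXCCXCCXXCCXCCXXXCCXCCXXCCXCCXXXXCCXCCXXCCXCCXXXCCXCCXXCCXCCX

Answer: XXXXXXXCCXCCXXCCXCCXXXCCXCCXXCCXCCXXXXCCXCCXXCCXCCXXXCCXCCXXCCXCCXXXXXCCXCCXXCCXCCXXXCCXCCXXCCXCCXXXXCCXCCXXCCXCCXXXCCXCCXXCCXCCX


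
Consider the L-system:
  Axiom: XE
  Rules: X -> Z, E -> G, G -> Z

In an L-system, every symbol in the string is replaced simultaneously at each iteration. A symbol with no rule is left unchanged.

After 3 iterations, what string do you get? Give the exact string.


Answer: ZZ

Derivation:
Step 0: XE
Step 1: ZG
Step 2: ZZ
Step 3: ZZ


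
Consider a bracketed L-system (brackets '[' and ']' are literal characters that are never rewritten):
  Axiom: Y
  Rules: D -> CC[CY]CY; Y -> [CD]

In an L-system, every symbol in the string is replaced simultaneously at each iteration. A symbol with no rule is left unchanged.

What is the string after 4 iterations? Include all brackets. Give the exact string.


Answer: [CCC[C[CCC[CY]CY]]C[CCC[CY]CY]]

Derivation:
Step 0: Y
Step 1: [CD]
Step 2: [CCC[CY]CY]
Step 3: [CCC[C[CD]]C[CD]]
Step 4: [CCC[C[CCC[CY]CY]]C[CCC[CY]CY]]


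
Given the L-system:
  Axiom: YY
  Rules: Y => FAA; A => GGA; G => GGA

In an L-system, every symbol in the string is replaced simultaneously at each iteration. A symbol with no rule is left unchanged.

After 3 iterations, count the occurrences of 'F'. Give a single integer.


Answer: 2

Derivation:
Step 0: YY  (0 'F')
Step 1: FAAFAA  (2 'F')
Step 2: FGGAGGAFGGAGGA  (2 'F')
Step 3: FGGAGGAGGAGGAGGAGGAFGGAGGAGGAGGAGGAGGA  (2 'F')


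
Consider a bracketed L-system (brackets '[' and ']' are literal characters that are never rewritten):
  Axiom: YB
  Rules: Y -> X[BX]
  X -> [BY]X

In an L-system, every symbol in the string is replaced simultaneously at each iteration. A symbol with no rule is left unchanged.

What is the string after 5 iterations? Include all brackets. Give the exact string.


Answer: [B[BX[BX]][BY]X[B[BX[BX]][BY]X]][B[BY]X[B[BY]X]][BX[BX]][BY]X[B[B[BX[BX]][BY]X[B[BX[BX]][BY]X]][B[BY]X[B[BY]X]][BX[BX]][BY]X]B

Derivation:
Step 0: YB
Step 1: X[BX]B
Step 2: [BY]X[B[BY]X]B
Step 3: [BX[BX]][BY]X[B[BX[BX]][BY]X]B
Step 4: [B[BY]X[B[BY]X]][BX[BX]][BY]X[B[B[BY]X[B[BY]X]][BX[BX]][BY]X]B
Step 5: [B[BX[BX]][BY]X[B[BX[BX]][BY]X]][B[BY]X[B[BY]X]][BX[BX]][BY]X[B[B[BX[BX]][BY]X[B[BX[BX]][BY]X]][B[BY]X[B[BY]X]][BX[BX]][BY]X]B


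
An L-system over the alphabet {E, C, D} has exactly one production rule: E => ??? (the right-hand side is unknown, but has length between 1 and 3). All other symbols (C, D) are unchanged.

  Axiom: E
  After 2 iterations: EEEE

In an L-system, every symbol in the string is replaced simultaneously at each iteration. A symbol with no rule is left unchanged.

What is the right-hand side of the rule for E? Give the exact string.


Trying E => EE:
  Step 0: E
  Step 1: EE
  Step 2: EEEE
Matches the given result.

Answer: EE


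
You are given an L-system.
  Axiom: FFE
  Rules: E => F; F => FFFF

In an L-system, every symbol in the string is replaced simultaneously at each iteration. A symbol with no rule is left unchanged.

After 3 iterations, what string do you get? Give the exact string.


Step 0: FFE
Step 1: FFFFFFFFF
Step 2: FFFFFFFFFFFFFFFFFFFFFFFFFFFFFFFFFFFF
Step 3: FFFFFFFFFFFFFFFFFFFFFFFFFFFFFFFFFFFFFFFFFFFFFFFFFFFFFFFFFFFFFFFFFFFFFFFFFFFFFFFFFFFFFFFFFFFFFFFFFFFFFFFFFFFFFFFFFFFFFFFFFFFFFFFFFFFFFFFFFFFFFFFF

Answer: FFFFFFFFFFFFFFFFFFFFFFFFFFFFFFFFFFFFFFFFFFFFFFFFFFFFFFFFFFFFFFFFFFFFFFFFFFFFFFFFFFFFFFFFFFFFFFFFFFFFFFFFFFFFFFFFFFFFFFFFFFFFFFFFFFFFFFFFFFFFFFFF


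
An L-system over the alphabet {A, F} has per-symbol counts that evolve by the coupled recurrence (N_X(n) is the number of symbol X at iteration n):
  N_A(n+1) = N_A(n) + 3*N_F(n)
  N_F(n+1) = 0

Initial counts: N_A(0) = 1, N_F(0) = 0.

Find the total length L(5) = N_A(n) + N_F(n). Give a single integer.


Answer: 1

Derivation:
Step 0: N_A=1, N_F=0, L=1
Step 1: N_A=1, N_F=0, L=1
Step 2: N_A=1, N_F=0, L=1
Step 3: N_A=1, N_F=0, L=1
Step 4: N_A=1, N_F=0, L=1
Step 5: N_A=1, N_F=0, L=1


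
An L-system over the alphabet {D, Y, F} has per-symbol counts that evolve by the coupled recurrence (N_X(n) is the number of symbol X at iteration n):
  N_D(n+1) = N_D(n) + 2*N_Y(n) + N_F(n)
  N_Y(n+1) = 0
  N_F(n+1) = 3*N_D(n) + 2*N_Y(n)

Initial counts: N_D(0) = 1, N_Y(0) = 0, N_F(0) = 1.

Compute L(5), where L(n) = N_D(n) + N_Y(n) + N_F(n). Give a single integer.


Step 0: N_D=1, N_Y=0, N_F=1, L=2
Step 1: N_D=2, N_Y=0, N_F=3, L=5
Step 2: N_D=5, N_Y=0, N_F=6, L=11
Step 3: N_D=11, N_Y=0, N_F=15, L=26
Step 4: N_D=26, N_Y=0, N_F=33, L=59
Step 5: N_D=59, N_Y=0, N_F=78, L=137

Answer: 137


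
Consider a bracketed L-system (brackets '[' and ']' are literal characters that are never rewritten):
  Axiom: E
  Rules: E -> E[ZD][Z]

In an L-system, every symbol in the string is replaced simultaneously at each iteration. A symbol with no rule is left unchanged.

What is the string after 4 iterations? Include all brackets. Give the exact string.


Answer: E[ZD][Z][ZD][Z][ZD][Z][ZD][Z]

Derivation:
Step 0: E
Step 1: E[ZD][Z]
Step 2: E[ZD][Z][ZD][Z]
Step 3: E[ZD][Z][ZD][Z][ZD][Z]
Step 4: E[ZD][Z][ZD][Z][ZD][Z][ZD][Z]


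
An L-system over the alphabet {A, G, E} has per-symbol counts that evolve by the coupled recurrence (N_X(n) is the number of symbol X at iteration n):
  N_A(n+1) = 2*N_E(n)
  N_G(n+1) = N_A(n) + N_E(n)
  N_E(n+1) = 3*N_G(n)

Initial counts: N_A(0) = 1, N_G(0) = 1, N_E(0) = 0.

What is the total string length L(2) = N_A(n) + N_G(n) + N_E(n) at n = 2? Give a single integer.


Answer: 12

Derivation:
Step 0: N_A=1, N_G=1, N_E=0, L=2
Step 1: N_A=0, N_G=1, N_E=3, L=4
Step 2: N_A=6, N_G=3, N_E=3, L=12


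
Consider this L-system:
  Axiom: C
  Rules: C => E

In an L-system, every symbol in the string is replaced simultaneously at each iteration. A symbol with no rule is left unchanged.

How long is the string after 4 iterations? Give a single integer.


Step 0: length = 1
Step 1: length = 1
Step 2: length = 1
Step 3: length = 1
Step 4: length = 1

Answer: 1


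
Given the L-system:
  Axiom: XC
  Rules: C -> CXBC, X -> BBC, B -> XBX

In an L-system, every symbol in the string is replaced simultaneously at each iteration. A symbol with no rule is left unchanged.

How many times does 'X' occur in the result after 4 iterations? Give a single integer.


Answer: 89

Derivation:
Step 0: XC  (1 'X')
Step 1: BBCCXBC  (1 'X')
Step 2: XBXXBXCXBCCXBCBBCXBXCXBC  (9 'X')
Step 3: BBCXBXBBCBBCXBXBBCCXBCBBCXBXCXBCCXBCBBCXBXCXBCXBXXBXCXBCBBCXBXBBCCXBCBBCXBXCXBC  (23 'X')
Step 4: XBXXBXCXBCBBCXBXBBCXBXXBXCXBCXBXXBXCXBCBBCXBXBBCXBXXBXCXBCCXBCBBCXBXCXBCXBXXBXCXBCBBCXBXBBCCXBCBBCXBXCXBCCXBCBBCXBXCXBCXBXXBXCXBCBBCXBXBBCCXBCBBCXBXCXBCBBCXBXBBCBBCXBXBBCCXBCBBCXBXCXBCXBXXBXCXBCBBCXBXBBCXBXXBXCXBCCXBCBBCXBXCXBCXBXXBXCXBCBBCXBXBBCCXBCBBCXBXCXBC  (89 'X')


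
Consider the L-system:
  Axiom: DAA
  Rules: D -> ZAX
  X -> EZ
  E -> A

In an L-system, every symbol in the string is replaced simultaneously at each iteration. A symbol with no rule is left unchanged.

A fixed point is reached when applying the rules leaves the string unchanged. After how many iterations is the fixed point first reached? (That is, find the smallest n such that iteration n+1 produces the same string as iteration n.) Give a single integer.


Step 0: DAA
Step 1: ZAXAA
Step 2: ZAEZAA
Step 3: ZAAZAA
Step 4: ZAAZAA  (unchanged — fixed point at step 3)

Answer: 3
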